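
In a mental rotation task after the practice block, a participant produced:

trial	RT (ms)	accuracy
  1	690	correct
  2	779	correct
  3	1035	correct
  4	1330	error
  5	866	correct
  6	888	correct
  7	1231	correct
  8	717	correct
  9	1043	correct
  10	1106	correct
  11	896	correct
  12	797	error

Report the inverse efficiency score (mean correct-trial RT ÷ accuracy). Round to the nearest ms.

Correct trials (n=10): 690, 779, 1035, 866, 888, 1231, 717, 1043, 1106, 896
Mean correct RT = 9251/10 = 925.1000 ms
Proportion correct = 10/12
IES = 925.1000 / (10/12) = 1110.120 ms

1110 ms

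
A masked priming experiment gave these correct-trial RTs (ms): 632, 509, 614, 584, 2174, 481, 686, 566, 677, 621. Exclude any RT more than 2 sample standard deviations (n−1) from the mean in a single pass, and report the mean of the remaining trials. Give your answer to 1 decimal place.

596.7 ms

n = 10, ΣRT = 7544, M = 754.400
Σ(x−M)² = 2277922.40; s = √(2277922.40/9) = 503.093
Cutoffs: 754.400 ± 2·503.093 → [-251.8, 1760.6]
Outside: 2174 → excluded.
Retained (n=9): Σ = 5370, mean = 5370/9 = 596.667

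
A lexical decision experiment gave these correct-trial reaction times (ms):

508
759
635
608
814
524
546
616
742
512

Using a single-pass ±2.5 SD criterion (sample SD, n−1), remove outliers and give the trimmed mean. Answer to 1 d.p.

n = 10, ΣRT = 6264, M = 626.400
Σ(x−M)² = 110716.40; s = √(110716.40/9) = 110.914
Cutoffs: 626.400 ± 2.5·110.914 → [349.1, 903.7]
No RTs fall outside the cutoffs; all 10 retained. Mean = 6264/10 = 626.400

626.4 ms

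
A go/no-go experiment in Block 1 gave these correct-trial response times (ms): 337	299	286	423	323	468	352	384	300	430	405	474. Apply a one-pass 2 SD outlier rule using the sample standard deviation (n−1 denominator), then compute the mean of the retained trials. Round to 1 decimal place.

n = 12, ΣRT = 4481, M = 373.417
Σ(x−M)² = 48728.92; s = √(48728.92/11) = 66.558
Cutoffs: 373.417 ± 2·66.558 → [240.3, 506.5]
No RTs fall outside the cutoffs; all 12 retained. Mean = 4481/12 = 373.417

373.4 ms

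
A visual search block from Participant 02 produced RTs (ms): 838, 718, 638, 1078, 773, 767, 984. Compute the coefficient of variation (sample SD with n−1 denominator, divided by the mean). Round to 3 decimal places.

0.186

n = 7, Σ = 5796, M = 828.0000
Σ(x−M)² = 141882.000; s = √(141882.000/6) = 153.7758
CV = 153.7758 / 828.0000 = 0.18572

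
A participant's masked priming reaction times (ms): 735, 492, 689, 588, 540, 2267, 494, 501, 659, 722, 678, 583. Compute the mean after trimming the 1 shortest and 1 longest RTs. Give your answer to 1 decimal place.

618.9 ms

Sorted: 492, 494, 501, 540, 583, 588, 659, 678, 689, 722, 735, 2267
Drop lowest 1 (492) and highest 1 (2267)
Remaining (n=10): Σ = 6189, mean = 6189/10 = 618.900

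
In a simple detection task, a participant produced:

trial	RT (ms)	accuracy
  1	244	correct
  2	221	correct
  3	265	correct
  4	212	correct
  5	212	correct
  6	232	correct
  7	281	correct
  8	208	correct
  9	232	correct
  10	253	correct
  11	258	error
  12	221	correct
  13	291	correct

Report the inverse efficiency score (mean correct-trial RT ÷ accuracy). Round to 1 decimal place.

Correct trials (n=12): 244, 221, 265, 212, 212, 232, 281, 208, 232, 253, 221, 291
Mean correct RT = 2872/12 = 239.3333 ms
Proportion correct = 12/13
IES = 239.3333 / (12/13) = 259.278 ms

259.3 ms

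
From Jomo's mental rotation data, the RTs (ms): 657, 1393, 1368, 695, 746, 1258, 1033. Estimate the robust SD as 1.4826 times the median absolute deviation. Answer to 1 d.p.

496.7 ms

Sorted: 657, 695, 746, 1033, 1258, 1368, 1393 → median = 1033
|x − 1033| sorted: 0, 225, 287, 335, 338, 360, 376 → MAD = 335
Robust SD ≈ 1.4826 × 335 = 496.671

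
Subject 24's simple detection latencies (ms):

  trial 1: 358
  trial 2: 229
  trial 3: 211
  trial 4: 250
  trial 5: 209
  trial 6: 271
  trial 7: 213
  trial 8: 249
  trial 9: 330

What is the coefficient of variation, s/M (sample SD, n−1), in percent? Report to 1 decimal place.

20.8%

n = 9, Σ = 2320, M = 257.7778
Σ(x−M)² = 22973.556; s = √(22973.556/8) = 53.5882
CV = 53.5882 / 257.7778 = 0.20789 = 20.789%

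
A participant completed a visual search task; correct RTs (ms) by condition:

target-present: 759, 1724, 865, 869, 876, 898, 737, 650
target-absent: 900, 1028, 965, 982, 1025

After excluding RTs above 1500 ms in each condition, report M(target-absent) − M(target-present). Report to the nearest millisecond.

target-present: exclude 1724
M(target-present) = 5654/7 = 807.714
M(target-absent) = 4900/5 = 980.000
Difference = 980.000 − 807.714 = 172.286 ms

172 ms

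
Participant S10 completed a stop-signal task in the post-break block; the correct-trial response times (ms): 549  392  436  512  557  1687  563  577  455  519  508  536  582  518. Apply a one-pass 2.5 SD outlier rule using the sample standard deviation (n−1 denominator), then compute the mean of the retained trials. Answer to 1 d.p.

515.7 ms

n = 14, ΣRT = 8391, M = 599.357
Σ(x−M)² = 1313009.21; s = √(1313009.21/13) = 317.806
Cutoffs: 599.357 ± 2.5·317.806 → [-195.2, 1393.9]
Outside: 1687 → excluded.
Retained (n=13): Σ = 6704, mean = 6704/13 = 515.692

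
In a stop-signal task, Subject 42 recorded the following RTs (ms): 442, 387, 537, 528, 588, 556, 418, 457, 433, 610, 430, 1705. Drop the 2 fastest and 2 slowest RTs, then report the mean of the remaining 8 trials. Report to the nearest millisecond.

Sorted: 387, 418, 430, 433, 442, 457, 528, 537, 556, 588, 610, 1705
Drop lowest 2 (387, 418) and highest 2 (610, 1705)
Remaining (n=8): Σ = 3971, mean = 3971/8 = 496.375

496 ms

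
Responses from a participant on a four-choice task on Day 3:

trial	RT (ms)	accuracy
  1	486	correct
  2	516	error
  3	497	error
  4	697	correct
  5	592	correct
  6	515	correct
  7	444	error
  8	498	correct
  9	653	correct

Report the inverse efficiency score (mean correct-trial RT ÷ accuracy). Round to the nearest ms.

860 ms

Correct trials (n=6): 486, 697, 592, 515, 498, 653
Mean correct RT = 3441/6 = 573.5000 ms
Proportion correct = 6/9
IES = 573.5000 / (6/9) = 860.250 ms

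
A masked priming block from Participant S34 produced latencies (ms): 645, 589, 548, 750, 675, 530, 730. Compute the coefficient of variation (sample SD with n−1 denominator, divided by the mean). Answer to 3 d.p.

n = 7, Σ = 4467, M = 638.1429
Σ(x−M)² = 44590.857; s = √(44590.857/6) = 86.2079
CV = 86.2079 / 638.1429 = 0.13509

0.135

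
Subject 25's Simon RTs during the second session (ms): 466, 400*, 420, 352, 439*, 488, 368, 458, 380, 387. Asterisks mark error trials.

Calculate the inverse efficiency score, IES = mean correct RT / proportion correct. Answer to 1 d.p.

Correct trials (n=8): 466, 420, 352, 488, 368, 458, 380, 387
Mean correct RT = 3319/8 = 414.8750 ms
Proportion correct = 8/10
IES = 414.8750 / (8/10) = 518.594 ms

518.6 ms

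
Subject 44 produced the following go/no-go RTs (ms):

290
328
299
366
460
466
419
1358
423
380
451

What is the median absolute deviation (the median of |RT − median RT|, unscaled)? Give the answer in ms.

Sorted: 290, 299, 328, 366, 380, 419, 423, 451, 460, 466, 1358 → median = 419
|x − 419|: 129, 91, 120, 53, 41, 47, 0, 939, 4, 39, 32
Sorted deviations: 0, 4, 32, 39, 41, 47, 53, 91, 120, 129, 939 → MAD = 47

47 ms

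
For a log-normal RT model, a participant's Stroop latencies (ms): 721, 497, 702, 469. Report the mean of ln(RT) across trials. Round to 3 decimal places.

ln(RT): 6.5806, 6.2086, 6.5539, 6.1506
Σ ln(RT) = 25.4938
Mean = 25.4938/4 = 6.37344

6.373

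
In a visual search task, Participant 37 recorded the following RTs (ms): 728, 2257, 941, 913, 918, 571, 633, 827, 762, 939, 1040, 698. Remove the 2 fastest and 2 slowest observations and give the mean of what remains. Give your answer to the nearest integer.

841 ms

Sorted: 571, 633, 698, 728, 762, 827, 913, 918, 939, 941, 1040, 2257
Drop lowest 2 (571, 633) and highest 2 (1040, 2257)
Remaining (n=8): Σ = 6726, mean = 6726/8 = 840.750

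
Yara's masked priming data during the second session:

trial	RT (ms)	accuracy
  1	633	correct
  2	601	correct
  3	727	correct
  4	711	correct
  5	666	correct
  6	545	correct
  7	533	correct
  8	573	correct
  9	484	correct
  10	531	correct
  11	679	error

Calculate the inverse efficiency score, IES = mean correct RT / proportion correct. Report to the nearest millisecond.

Correct trials (n=10): 633, 601, 727, 711, 666, 545, 533, 573, 484, 531
Mean correct RT = 6004/10 = 600.4000 ms
Proportion correct = 10/11
IES = 600.4000 / (10/11) = 660.440 ms

660 ms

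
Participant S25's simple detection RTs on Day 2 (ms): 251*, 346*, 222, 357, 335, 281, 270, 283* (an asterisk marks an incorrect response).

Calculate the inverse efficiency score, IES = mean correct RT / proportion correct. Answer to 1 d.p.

Correct trials (n=5): 222, 357, 335, 281, 270
Mean correct RT = 1465/5 = 293.0000 ms
Proportion correct = 5/8
IES = 293.0000 / (5/8) = 468.800 ms

468.8 ms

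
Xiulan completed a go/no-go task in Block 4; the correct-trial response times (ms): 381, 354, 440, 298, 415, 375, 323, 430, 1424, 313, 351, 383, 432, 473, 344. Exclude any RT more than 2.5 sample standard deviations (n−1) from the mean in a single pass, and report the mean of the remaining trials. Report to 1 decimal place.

379.4 ms

n = 15, ΣRT = 6736, M = 449.067
Σ(x−M)² = 1054370.93; s = √(1054370.93/14) = 274.431
Cutoffs: 449.067 ± 2.5·274.431 → [-237.0, 1135.1]
Outside: 1424 → excluded.
Retained (n=14): Σ = 5312, mean = 5312/14 = 379.429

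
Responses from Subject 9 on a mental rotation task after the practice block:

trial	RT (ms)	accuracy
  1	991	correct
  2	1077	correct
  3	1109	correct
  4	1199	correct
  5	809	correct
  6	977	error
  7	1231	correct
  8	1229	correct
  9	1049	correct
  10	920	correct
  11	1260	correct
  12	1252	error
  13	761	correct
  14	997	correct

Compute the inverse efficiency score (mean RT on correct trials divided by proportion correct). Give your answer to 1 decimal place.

1228.1 ms

Correct trials (n=12): 991, 1077, 1109, 1199, 809, 1231, 1229, 1049, 920, 1260, 761, 997
Mean correct RT = 12632/12 = 1052.6667 ms
Proportion correct = 12/14
IES = 1052.6667 / (12/14) = 1228.111 ms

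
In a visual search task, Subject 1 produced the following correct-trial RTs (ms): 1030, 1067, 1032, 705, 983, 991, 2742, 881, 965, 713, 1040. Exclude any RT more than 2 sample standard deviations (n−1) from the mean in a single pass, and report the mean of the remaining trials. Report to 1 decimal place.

n = 11, ΣRT = 12149, M = 1104.455
Σ(x−M)² = 3107708.73; s = √(3107708.73/10) = 557.468
Cutoffs: 1104.455 ± 2·557.468 → [-10.5, 2219.4]
Outside: 2742 → excluded.
Retained (n=10): Σ = 9407, mean = 9407/10 = 940.700

940.7 ms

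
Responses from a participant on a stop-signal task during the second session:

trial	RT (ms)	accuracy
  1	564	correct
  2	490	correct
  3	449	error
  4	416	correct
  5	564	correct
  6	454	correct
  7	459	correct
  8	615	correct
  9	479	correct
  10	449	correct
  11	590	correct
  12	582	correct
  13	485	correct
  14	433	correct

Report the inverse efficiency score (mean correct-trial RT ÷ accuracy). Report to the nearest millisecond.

545 ms

Correct trials (n=13): 564, 490, 416, 564, 454, 459, 615, 479, 449, 590, 582, 485, 433
Mean correct RT = 6580/13 = 506.1538 ms
Proportion correct = 13/14
IES = 506.1538 / (13/14) = 545.089 ms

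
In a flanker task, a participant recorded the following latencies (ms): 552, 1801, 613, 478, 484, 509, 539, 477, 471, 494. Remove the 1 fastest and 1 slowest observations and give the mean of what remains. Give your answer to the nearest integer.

518 ms

Sorted: 471, 477, 478, 484, 494, 509, 539, 552, 613, 1801
Drop lowest 1 (471) and highest 1 (1801)
Remaining (n=8): Σ = 4146, mean = 4146/8 = 518.250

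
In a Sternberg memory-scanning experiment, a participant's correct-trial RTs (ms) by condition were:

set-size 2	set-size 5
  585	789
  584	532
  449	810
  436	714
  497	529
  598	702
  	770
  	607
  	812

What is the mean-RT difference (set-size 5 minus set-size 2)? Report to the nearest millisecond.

M(set-size 2) = 3149/6 = 524.833
M(set-size 5) = 6265/9 = 696.111
Difference = 696.111 − 524.833 = 171.278 ms

171 ms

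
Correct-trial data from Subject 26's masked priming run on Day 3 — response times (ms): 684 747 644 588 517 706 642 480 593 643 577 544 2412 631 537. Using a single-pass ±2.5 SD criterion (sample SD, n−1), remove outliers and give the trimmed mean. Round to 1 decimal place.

609.5 ms

n = 15, ΣRT = 10945, M = 729.667
Σ(x−M)² = 3106669.33; s = √(3106669.33/14) = 471.068
Cutoffs: 729.667 ± 2.5·471.068 → [-448.0, 1907.3]
Outside: 2412 → excluded.
Retained (n=14): Σ = 8533, mean = 8533/14 = 609.500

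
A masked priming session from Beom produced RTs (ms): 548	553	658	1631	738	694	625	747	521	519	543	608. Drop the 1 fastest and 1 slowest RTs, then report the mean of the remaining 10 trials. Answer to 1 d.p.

Sorted: 519, 521, 543, 548, 553, 608, 625, 658, 694, 738, 747, 1631
Drop lowest 1 (519) and highest 1 (1631)
Remaining (n=10): Σ = 6235, mean = 6235/10 = 623.500

623.5 ms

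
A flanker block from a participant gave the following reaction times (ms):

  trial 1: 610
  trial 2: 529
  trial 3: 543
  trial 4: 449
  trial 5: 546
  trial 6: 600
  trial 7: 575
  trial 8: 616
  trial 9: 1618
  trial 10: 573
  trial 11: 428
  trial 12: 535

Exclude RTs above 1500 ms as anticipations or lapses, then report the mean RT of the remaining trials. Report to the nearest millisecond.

Excluded: 1618
Retained (n=11): Σ = 6004
Mean = 6004/11 = 545.8182

546 ms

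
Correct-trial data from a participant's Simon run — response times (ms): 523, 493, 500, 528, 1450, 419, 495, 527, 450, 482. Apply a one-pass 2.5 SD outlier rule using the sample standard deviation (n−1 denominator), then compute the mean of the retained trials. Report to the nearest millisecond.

n = 10, ΣRT = 5867, M = 586.700
Σ(x−M)² = 838832.10; s = √(838832.10/9) = 305.293
Cutoffs: 586.700 ± 2.5·305.293 → [-176.5, 1349.9]
Outside: 1450 → excluded.
Retained (n=9): Σ = 4417, mean = 4417/9 = 490.778

491 ms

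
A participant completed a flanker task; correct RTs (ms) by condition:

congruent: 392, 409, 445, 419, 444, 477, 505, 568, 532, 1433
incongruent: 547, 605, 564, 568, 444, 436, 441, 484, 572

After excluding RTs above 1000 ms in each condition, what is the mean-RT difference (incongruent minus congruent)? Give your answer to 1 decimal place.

52.2 ms

congruent: exclude 1433
M(congruent) = 4191/9 = 465.667
M(incongruent) = 4661/9 = 517.889
Difference = 517.889 − 465.667 = 52.222 ms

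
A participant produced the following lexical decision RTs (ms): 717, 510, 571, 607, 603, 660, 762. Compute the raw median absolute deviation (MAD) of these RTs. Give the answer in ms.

Sorted: 510, 571, 603, 607, 660, 717, 762 → median = 607
|x − 607|: 110, 97, 36, 0, 4, 53, 155
Sorted deviations: 0, 4, 36, 53, 97, 110, 155 → MAD = 53

53 ms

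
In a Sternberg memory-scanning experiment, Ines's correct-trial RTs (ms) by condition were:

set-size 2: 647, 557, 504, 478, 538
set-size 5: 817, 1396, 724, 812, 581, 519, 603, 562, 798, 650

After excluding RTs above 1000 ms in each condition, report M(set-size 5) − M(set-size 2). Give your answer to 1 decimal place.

129.2 ms

set-size 5: exclude 1396
M(set-size 2) = 2724/5 = 544.800
M(set-size 5) = 6066/9 = 674.000
Difference = 674.000 − 544.800 = 129.200 ms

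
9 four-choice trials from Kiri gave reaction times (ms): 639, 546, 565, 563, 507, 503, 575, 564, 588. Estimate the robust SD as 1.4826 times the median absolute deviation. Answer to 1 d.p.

Sorted: 503, 507, 546, 563, 564, 565, 575, 588, 639 → median = 564
|x − 564| sorted: 0, 1, 1, 11, 18, 24, 57, 61, 75 → MAD = 18
Robust SD ≈ 1.4826 × 18 = 26.687

26.7 ms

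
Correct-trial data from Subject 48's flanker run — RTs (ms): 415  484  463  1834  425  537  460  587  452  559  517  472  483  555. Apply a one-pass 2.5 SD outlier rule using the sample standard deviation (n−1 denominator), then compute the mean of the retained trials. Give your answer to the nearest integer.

493 ms

n = 14, ΣRT = 8243, M = 588.786
Σ(x−M)² = 1704380.36; s = √(1704380.36/13) = 362.086
Cutoffs: 588.786 ± 2.5·362.086 → [-316.4, 1494.0]
Outside: 1834 → excluded.
Retained (n=13): Σ = 6409, mean = 6409/13 = 493.000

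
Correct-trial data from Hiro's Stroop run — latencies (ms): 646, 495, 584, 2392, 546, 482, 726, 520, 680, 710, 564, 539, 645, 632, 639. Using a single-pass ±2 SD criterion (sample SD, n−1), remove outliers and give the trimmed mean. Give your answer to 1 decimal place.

600.6 ms

n = 15, ΣRT = 10800, M = 720.000
Σ(x−M)² = 3075864.00; s = √(3075864.00/14) = 468.727
Cutoffs: 720.000 ± 2·468.727 → [-217.5, 1657.5]
Outside: 2392 → excluded.
Retained (n=14): Σ = 8408, mean = 8408/14 = 600.571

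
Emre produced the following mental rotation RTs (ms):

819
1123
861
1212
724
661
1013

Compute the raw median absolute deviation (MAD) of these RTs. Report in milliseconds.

Sorted: 661, 724, 819, 861, 1013, 1123, 1212 → median = 861
|x − 861|: 42, 262, 0, 351, 137, 200, 152
Sorted deviations: 0, 42, 137, 152, 200, 262, 351 → MAD = 152

152 ms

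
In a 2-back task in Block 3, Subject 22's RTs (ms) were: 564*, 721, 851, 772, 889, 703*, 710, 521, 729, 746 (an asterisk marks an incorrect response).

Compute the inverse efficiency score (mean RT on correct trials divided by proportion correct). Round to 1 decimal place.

928.0 ms

Correct trials (n=8): 721, 851, 772, 889, 710, 521, 729, 746
Mean correct RT = 5939/8 = 742.3750 ms
Proportion correct = 8/10
IES = 742.3750 / (8/10) = 927.969 ms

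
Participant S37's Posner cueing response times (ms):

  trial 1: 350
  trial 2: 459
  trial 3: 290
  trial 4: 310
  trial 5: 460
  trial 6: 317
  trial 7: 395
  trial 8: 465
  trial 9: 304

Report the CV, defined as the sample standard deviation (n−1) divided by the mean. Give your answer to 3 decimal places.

n = 9, Σ = 3350, M = 372.2222
Σ(x−M)² = 43191.556; s = √(43191.556/8) = 73.4775
CV = 73.4775 / 372.2222 = 0.19740

0.197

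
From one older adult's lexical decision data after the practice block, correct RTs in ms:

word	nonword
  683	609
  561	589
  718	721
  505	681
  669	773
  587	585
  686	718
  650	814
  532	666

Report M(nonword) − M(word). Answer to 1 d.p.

62.8 ms

M(word) = 5591/9 = 621.222
M(nonword) = 6156/9 = 684.000
Difference = 684.000 − 621.222 = 62.778 ms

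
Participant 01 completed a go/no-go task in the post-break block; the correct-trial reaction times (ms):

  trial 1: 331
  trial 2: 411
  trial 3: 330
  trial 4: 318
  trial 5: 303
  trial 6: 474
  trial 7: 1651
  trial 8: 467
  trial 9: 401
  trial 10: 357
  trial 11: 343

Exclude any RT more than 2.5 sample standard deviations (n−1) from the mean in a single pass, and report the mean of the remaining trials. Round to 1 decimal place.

n = 11, ΣRT = 5386, M = 489.636
Σ(x−M)² = 1517598.55; s = √(1517598.55/10) = 389.564
Cutoffs: 489.636 ± 2.5·389.564 → [-484.3, 1463.5]
Outside: 1651 → excluded.
Retained (n=10): Σ = 3735, mean = 3735/10 = 373.500

373.5 ms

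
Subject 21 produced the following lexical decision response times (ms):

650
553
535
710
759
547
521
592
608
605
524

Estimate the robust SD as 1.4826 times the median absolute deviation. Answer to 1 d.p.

Sorted: 521, 524, 535, 547, 553, 592, 605, 608, 650, 710, 759 → median = 592
|x − 592| sorted: 0, 13, 16, 39, 45, 57, 58, 68, 71, 118, 167 → MAD = 57
Robust SD ≈ 1.4826 × 57 = 84.508

84.5 ms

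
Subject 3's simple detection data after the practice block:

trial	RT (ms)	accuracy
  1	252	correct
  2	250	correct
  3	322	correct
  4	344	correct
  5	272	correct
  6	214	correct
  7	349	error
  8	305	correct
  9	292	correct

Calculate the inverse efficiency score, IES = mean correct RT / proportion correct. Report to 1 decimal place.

Correct trials (n=8): 252, 250, 322, 344, 272, 214, 305, 292
Mean correct RT = 2251/8 = 281.3750 ms
Proportion correct = 8/9
IES = 281.3750 / (8/9) = 316.547 ms

316.5 ms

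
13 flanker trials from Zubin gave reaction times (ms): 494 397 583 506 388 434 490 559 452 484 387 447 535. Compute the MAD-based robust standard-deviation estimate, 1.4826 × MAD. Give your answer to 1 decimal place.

74.1 ms

Sorted: 387, 388, 397, 434, 447, 452, 484, 490, 494, 506, 535, 559, 583 → median = 484
|x − 484| sorted: 0, 6, 10, 22, 32, 37, 50, 51, 75, 87, 96, 97, 99 → MAD = 50
Robust SD ≈ 1.4826 × 50 = 74.130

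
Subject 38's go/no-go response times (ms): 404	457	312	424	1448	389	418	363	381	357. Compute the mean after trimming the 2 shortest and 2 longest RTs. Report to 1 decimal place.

396.5 ms

Sorted: 312, 357, 363, 381, 389, 404, 418, 424, 457, 1448
Drop lowest 2 (312, 357) and highest 2 (457, 1448)
Remaining (n=6): Σ = 2379, mean = 2379/6 = 396.500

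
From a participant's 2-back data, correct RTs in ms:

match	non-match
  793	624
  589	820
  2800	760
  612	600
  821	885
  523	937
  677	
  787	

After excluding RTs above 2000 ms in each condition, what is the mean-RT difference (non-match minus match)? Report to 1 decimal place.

match: exclude 2800
M(match) = 4802/7 = 686.000
M(non-match) = 4626/6 = 771.000
Difference = 771.000 − 686.000 = 85.000 ms

85.0 ms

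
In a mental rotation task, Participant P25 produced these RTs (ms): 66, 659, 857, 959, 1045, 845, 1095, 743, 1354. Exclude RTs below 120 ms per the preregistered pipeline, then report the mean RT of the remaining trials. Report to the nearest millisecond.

945 ms

Excluded: 66
Retained (n=8): Σ = 7557
Mean = 7557/8 = 944.6250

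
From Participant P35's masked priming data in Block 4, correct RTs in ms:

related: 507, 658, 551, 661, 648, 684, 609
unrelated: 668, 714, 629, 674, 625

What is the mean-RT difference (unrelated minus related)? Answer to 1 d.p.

45.1 ms

M(related) = 4318/7 = 616.857
M(unrelated) = 3310/5 = 662.000
Difference = 662.000 − 616.857 = 45.143 ms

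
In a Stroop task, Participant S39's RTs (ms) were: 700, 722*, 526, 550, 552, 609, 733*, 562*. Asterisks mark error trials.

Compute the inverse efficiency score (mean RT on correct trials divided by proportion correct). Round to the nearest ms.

Correct trials (n=5): 700, 526, 550, 552, 609
Mean correct RT = 2937/5 = 587.4000 ms
Proportion correct = 5/8
IES = 587.4000 / (5/8) = 939.840 ms

940 ms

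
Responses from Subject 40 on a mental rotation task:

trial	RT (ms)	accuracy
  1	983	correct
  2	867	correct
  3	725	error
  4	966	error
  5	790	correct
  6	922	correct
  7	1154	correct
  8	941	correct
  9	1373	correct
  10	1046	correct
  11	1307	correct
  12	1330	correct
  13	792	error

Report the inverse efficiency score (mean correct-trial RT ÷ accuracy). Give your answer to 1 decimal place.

1392.7 ms

Correct trials (n=10): 983, 867, 790, 922, 1154, 941, 1373, 1046, 1307, 1330
Mean correct RT = 10713/10 = 1071.3000 ms
Proportion correct = 10/13
IES = 1071.3000 / (10/13) = 1392.690 ms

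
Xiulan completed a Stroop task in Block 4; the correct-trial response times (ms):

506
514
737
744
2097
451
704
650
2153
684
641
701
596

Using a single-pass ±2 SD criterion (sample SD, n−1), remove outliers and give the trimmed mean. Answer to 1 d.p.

629.8 ms

n = 13, ΣRT = 11178, M = 859.846
Σ(x−M)² = 3885265.69; s = √(3885265.69/12) = 569.010
Cutoffs: 859.846 ± 2·569.010 → [-278.2, 1997.9]
Outside: 2097, 2153 → excluded.
Retained (n=11): Σ = 6928, mean = 6928/11 = 629.818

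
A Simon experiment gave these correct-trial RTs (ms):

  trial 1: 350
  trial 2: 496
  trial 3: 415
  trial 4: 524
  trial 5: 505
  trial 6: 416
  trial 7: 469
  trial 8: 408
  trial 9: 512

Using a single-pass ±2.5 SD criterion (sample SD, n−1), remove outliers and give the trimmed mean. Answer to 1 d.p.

n = 9, ΣRT = 4095, M = 455.000
Σ(x−M)² = 28742.00; s = √(28742.00/8) = 59.940
Cutoffs: 455.000 ± 2.5·59.940 → [305.2, 604.8]
No RTs fall outside the cutoffs; all 9 retained. Mean = 4095/9 = 455.000

455.0 ms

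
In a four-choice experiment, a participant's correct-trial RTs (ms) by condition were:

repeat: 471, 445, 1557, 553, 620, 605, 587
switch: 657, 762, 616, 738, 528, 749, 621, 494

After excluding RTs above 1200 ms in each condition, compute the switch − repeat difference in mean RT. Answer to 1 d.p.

98.8 ms

repeat: exclude 1557
M(repeat) = 3281/6 = 546.833
M(switch) = 5165/8 = 645.625
Difference = 645.625 − 546.833 = 98.792 ms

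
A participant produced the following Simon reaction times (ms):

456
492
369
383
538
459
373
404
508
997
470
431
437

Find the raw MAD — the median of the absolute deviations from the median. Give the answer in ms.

52 ms

Sorted: 369, 373, 383, 404, 431, 437, 456, 459, 470, 492, 508, 538, 997 → median = 456
|x − 456|: 0, 36, 87, 73, 82, 3, 83, 52, 52, 541, 14, 25, 19
Sorted deviations: 0, 3, 14, 19, 25, 36, 52, 52, 73, 82, 83, 87, 541 → MAD = 52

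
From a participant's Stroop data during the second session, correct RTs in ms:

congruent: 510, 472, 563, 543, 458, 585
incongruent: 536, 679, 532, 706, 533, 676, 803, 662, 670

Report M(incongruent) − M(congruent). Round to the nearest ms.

M(congruent) = 3131/6 = 521.833
M(incongruent) = 5797/9 = 644.111
Difference = 644.111 − 521.833 = 122.278 ms

122 ms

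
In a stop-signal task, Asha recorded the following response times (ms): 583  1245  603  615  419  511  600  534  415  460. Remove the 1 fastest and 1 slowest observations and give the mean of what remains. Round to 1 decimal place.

Sorted: 415, 419, 460, 511, 534, 583, 600, 603, 615, 1245
Drop lowest 1 (415) and highest 1 (1245)
Remaining (n=8): Σ = 4325, mean = 4325/8 = 540.625

540.6 ms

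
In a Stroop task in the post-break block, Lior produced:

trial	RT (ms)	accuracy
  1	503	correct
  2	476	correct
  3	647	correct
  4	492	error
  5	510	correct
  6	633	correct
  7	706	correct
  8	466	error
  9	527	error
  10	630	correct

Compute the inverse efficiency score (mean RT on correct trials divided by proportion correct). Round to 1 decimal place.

Correct trials (n=7): 503, 476, 647, 510, 633, 706, 630
Mean correct RT = 4105/7 = 586.4286 ms
Proportion correct = 7/10
IES = 586.4286 / (7/10) = 837.755 ms

837.8 ms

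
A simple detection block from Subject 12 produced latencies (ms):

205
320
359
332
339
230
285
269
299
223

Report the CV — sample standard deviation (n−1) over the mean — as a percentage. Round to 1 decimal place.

n = 10, Σ = 2861, M = 286.1000
Σ(x−M)² = 25534.900; s = √(25534.900/9) = 53.2655
CV = 53.2655 / 286.1000 = 0.18618 = 18.618%

18.6%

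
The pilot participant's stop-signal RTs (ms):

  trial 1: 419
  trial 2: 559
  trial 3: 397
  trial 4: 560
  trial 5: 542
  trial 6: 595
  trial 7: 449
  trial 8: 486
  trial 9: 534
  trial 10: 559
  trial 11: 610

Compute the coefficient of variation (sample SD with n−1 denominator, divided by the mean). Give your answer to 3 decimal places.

0.137

n = 11, Σ = 5710, M = 519.0909
Σ(x−M)² = 50564.909; s = √(50564.909/10) = 71.1090
CV = 71.1090 / 519.0909 = 0.13699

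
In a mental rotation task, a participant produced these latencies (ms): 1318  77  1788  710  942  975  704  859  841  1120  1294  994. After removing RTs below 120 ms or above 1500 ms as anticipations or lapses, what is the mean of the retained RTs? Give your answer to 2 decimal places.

975.70 ms

Excluded: 77, 1788
Retained (n=10): Σ = 9757
Mean = 9757/10 = 975.7000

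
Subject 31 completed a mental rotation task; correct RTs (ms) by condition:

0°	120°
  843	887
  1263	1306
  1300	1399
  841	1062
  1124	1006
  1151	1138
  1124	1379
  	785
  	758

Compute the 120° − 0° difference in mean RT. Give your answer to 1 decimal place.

-12.3 ms

M(0°) = 7646/7 = 1092.286
M(120°) = 9720/9 = 1080.000
Difference = 1080.000 − 1092.286 = -12.286 ms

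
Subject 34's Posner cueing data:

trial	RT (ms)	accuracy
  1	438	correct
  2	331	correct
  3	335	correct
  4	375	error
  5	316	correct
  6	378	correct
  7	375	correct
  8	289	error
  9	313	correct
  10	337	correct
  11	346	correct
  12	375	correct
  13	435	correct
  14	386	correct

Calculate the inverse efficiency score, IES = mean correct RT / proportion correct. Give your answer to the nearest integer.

424 ms

Correct trials (n=12): 438, 331, 335, 316, 378, 375, 313, 337, 346, 375, 435, 386
Mean correct RT = 4365/12 = 363.7500 ms
Proportion correct = 12/14
IES = 363.7500 / (12/14) = 424.375 ms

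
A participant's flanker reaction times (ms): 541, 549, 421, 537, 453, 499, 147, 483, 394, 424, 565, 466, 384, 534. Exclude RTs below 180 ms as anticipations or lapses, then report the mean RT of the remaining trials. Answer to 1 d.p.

Excluded: 147
Retained (n=13): Σ = 6250
Mean = 6250/13 = 480.7692

480.8 ms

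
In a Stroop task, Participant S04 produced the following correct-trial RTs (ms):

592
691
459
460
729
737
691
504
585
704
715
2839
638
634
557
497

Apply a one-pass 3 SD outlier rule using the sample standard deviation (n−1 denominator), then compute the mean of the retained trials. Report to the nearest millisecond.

613 ms

n = 16, ΣRT = 12032, M = 752.000
Σ(x−M)² = 4783514.00; s = √(4783514.00/15) = 564.713
Cutoffs: 752.000 ± 3·564.713 → [-942.1, 2446.1]
Outside: 2839 → excluded.
Retained (n=15): Σ = 9193, mean = 9193/15 = 612.867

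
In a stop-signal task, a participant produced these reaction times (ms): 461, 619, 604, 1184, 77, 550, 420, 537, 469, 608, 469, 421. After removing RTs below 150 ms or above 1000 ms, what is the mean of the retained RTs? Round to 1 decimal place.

Excluded: 77, 1184
Retained (n=10): Σ = 5158
Mean = 5158/10 = 515.8000

515.8 ms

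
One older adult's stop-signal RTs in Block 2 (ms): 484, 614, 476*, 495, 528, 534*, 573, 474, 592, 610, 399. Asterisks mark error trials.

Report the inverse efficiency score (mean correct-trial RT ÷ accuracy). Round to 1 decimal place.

647.6 ms

Correct trials (n=9): 484, 614, 495, 528, 573, 474, 592, 610, 399
Mean correct RT = 4769/9 = 529.8889 ms
Proportion correct = 9/11
IES = 529.8889 / (9/11) = 647.642 ms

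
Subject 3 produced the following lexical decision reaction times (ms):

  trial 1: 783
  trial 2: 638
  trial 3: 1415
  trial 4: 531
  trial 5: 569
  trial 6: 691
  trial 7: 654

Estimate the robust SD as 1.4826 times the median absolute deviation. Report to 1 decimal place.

126.0 ms

Sorted: 531, 569, 638, 654, 691, 783, 1415 → median = 654
|x − 654| sorted: 0, 16, 37, 85, 123, 129, 761 → MAD = 85
Robust SD ≈ 1.4826 × 85 = 126.021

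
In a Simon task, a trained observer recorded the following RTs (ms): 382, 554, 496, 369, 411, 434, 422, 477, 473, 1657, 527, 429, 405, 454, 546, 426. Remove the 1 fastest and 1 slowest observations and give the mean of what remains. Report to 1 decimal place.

Sorted: 369, 382, 405, 411, 422, 426, 429, 434, 454, 473, 477, 496, 527, 546, 554, 1657
Drop lowest 1 (369) and highest 1 (1657)
Remaining (n=14): Σ = 6436, mean = 6436/14 = 459.714

459.7 ms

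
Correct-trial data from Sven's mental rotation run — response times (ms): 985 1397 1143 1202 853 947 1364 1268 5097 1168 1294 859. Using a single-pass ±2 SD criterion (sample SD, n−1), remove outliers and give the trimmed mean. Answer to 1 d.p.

1134.5 ms

n = 12, ΣRT = 17577, M = 1464.750
Σ(x−M)² = 14775864.25; s = √(14775864.25/11) = 1158.991
Cutoffs: 1464.750 ± 2·1158.991 → [-853.2, 3782.7]
Outside: 5097 → excluded.
Retained (n=11): Σ = 12480, mean = 12480/11 = 1134.545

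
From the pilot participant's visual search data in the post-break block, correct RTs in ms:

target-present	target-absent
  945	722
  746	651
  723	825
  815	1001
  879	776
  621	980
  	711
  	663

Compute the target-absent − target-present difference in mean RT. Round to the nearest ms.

3 ms

M(target-present) = 4729/6 = 788.167
M(target-absent) = 6329/8 = 791.125
Difference = 791.125 − 788.167 = 2.958 ms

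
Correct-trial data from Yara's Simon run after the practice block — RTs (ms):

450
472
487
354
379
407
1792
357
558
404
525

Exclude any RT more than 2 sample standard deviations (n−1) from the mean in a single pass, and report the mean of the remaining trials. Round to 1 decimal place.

n = 11, ΣRT = 6185, M = 562.273
Σ(x−M)² = 1708320.18; s = √(1708320.18/10) = 413.318
Cutoffs: 562.273 ± 2·413.318 → [-264.4, 1388.9]
Outside: 1792 → excluded.
Retained (n=10): Σ = 4393, mean = 4393/10 = 439.300

439.3 ms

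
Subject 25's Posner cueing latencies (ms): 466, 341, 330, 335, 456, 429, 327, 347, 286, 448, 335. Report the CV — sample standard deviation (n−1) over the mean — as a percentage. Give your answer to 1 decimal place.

n = 11, Σ = 4100, M = 372.7273
Σ(x−M)² = 40420.182; s = √(40420.182/10) = 63.5769
CV = 63.5769 / 372.7273 = 0.17057 = 17.057%

17.1%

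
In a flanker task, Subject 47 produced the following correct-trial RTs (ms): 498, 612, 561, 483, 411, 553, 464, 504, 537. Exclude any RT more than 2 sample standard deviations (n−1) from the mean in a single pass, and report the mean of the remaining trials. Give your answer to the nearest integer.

n = 9, ΣRT = 4623, M = 513.667
Σ(x−M)² = 28288.00; s = √(28288.00/8) = 59.464
Cutoffs: 513.667 ± 2·59.464 → [394.7, 632.6]
No RTs fall outside the cutoffs; all 9 retained. Mean = 4623/9 = 513.667

514 ms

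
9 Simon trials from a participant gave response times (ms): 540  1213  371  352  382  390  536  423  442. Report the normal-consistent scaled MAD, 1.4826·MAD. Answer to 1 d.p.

Sorted: 352, 371, 382, 390, 423, 442, 536, 540, 1213 → median = 423
|x − 423| sorted: 0, 19, 33, 41, 52, 71, 113, 117, 790 → MAD = 52
Robust SD ≈ 1.4826 × 52 = 77.095

77.1 ms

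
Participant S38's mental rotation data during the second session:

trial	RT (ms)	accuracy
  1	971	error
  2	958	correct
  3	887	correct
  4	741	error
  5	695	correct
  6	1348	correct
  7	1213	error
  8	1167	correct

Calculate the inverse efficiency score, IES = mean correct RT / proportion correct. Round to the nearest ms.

Correct trials (n=5): 958, 887, 695, 1348, 1167
Mean correct RT = 5055/5 = 1011.0000 ms
Proportion correct = 5/8
IES = 1011.0000 / (5/8) = 1617.600 ms

1618 ms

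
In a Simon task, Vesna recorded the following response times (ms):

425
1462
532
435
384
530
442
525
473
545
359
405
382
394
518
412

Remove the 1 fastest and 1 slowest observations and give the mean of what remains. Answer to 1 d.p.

Sorted: 359, 382, 384, 394, 405, 412, 425, 435, 442, 473, 518, 525, 530, 532, 545, 1462
Drop lowest 1 (359) and highest 1 (1462)
Remaining (n=14): Σ = 6402, mean = 6402/14 = 457.286

457.3 ms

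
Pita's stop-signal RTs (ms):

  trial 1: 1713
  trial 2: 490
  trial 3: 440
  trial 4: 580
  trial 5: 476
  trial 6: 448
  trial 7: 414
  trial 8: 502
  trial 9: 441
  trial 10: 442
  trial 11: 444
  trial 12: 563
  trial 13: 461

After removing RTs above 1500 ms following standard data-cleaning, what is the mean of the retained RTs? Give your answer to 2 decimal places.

475.08 ms

Excluded: 1713
Retained (n=12): Σ = 5701
Mean = 5701/12 = 475.0833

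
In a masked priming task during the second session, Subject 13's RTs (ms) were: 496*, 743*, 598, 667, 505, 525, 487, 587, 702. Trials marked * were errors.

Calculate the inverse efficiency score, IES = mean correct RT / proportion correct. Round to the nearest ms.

748 ms

Correct trials (n=7): 598, 667, 505, 525, 487, 587, 702
Mean correct RT = 4071/7 = 581.5714 ms
Proportion correct = 7/9
IES = 581.5714 / (7/9) = 747.735 ms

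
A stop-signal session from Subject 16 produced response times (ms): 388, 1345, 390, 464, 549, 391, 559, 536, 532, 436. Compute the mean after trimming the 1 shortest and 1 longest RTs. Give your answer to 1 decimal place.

Sorted: 388, 390, 391, 436, 464, 532, 536, 549, 559, 1345
Drop lowest 1 (388) and highest 1 (1345)
Remaining (n=8): Σ = 3857, mean = 3857/8 = 482.125

482.1 ms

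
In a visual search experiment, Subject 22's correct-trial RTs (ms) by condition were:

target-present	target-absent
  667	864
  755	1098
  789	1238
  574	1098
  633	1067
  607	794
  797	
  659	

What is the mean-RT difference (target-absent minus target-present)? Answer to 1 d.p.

M(target-present) = 5481/8 = 685.125
M(target-absent) = 6159/6 = 1026.500
Difference = 1026.500 − 685.125 = 341.375 ms

341.4 ms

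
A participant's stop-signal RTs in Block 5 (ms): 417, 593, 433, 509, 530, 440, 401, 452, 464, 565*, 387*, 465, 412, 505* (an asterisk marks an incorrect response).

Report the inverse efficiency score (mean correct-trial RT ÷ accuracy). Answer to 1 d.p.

Correct trials (n=11): 417, 593, 433, 509, 530, 440, 401, 452, 464, 465, 412
Mean correct RT = 5116/11 = 465.0909 ms
Proportion correct = 11/14
IES = 465.0909 / (11/14) = 591.934 ms

591.9 ms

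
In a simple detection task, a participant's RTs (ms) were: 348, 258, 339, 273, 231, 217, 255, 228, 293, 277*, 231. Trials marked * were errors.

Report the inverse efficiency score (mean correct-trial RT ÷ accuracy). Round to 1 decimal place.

294.0 ms

Correct trials (n=10): 348, 258, 339, 273, 231, 217, 255, 228, 293, 231
Mean correct RT = 2673/10 = 267.3000 ms
Proportion correct = 10/11
IES = 267.3000 / (10/11) = 294.030 ms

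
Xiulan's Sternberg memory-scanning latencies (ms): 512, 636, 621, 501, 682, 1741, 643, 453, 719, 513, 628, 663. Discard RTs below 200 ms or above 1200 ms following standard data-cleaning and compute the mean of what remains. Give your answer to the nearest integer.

Excluded: 1741
Retained (n=11): Σ = 6571
Mean = 6571/11 = 597.3636

597 ms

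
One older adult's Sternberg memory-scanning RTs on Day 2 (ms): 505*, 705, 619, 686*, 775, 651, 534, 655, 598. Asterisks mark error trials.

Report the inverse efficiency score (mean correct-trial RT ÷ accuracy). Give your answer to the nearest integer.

Correct trials (n=7): 705, 619, 775, 651, 534, 655, 598
Mean correct RT = 4537/7 = 648.1429 ms
Proportion correct = 7/9
IES = 648.1429 / (7/9) = 833.327 ms

833 ms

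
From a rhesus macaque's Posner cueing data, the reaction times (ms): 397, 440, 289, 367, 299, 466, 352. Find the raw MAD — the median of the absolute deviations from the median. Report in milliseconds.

Sorted: 289, 299, 352, 367, 397, 440, 466 → median = 367
|x − 367|: 30, 73, 78, 0, 68, 99, 15
Sorted deviations: 0, 15, 30, 68, 73, 78, 99 → MAD = 68

68 ms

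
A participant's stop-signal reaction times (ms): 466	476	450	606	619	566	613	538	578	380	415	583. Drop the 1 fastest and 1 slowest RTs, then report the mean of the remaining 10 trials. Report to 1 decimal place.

529.1 ms

Sorted: 380, 415, 450, 466, 476, 538, 566, 578, 583, 606, 613, 619
Drop lowest 1 (380) and highest 1 (619)
Remaining (n=10): Σ = 5291, mean = 5291/10 = 529.100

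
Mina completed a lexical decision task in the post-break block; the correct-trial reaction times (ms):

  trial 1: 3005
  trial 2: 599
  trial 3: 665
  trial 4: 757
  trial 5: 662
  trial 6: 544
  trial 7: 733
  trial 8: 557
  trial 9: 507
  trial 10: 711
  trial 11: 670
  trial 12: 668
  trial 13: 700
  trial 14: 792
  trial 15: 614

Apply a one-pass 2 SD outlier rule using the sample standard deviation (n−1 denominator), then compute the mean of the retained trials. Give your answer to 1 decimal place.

n = 15, ΣRT = 12184, M = 812.267
Σ(x−M)² = 5241114.93; s = √(5241114.93/14) = 611.854
Cutoffs: 812.267 ± 2·611.854 → [-411.4, 2036.0]
Outside: 3005 → excluded.
Retained (n=14): Σ = 9179, mean = 9179/14 = 655.643

655.6 ms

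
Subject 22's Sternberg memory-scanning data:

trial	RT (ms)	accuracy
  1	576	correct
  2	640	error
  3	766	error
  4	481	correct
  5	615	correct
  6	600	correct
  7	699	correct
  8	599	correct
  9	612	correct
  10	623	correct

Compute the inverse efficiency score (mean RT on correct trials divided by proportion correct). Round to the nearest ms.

751 ms

Correct trials (n=8): 576, 481, 615, 600, 699, 599, 612, 623
Mean correct RT = 4805/8 = 600.6250 ms
Proportion correct = 8/10
IES = 600.6250 / (8/10) = 750.781 ms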